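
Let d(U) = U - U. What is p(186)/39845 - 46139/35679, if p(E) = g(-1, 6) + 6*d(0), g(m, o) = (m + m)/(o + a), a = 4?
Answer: -9192077954/7108148775 ≈ -1.2932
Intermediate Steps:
g(m, o) = 2*m/(4 + o) (g(m, o) = (m + m)/(o + 4) = (2*m)/(4 + o) = 2*m/(4 + o))
d(U) = 0
p(E) = -⅕ (p(E) = 2*(-1)/(4 + 6) + 6*0 = 2*(-1)/10 + 0 = 2*(-1)*(⅒) + 0 = -⅕ + 0 = -⅕)
p(186)/39845 - 46139/35679 = -⅕/39845 - 46139/35679 = -⅕*1/39845 - 46139*1/35679 = -1/199225 - 46139/35679 = -9192077954/7108148775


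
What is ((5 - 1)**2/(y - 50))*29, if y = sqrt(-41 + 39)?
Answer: -11600/1251 - 232*I*sqrt(2)/1251 ≈ -9.2726 - 0.26227*I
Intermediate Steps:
y = I*sqrt(2) (y = sqrt(-2) = I*sqrt(2) ≈ 1.4142*I)
((5 - 1)**2/(y - 50))*29 = ((5 - 1)**2/(I*sqrt(2) - 50))*29 = (4**2/(-50 + I*sqrt(2)))*29 = (16/(-50 + I*sqrt(2)))*29 = 464/(-50 + I*sqrt(2))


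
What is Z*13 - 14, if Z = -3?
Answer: -53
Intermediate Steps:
Z*13 - 14 = -3*13 - 14 = -39 - 14 = -53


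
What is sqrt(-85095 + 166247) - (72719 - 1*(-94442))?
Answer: -167161 + 16*sqrt(317) ≈ -1.6688e+5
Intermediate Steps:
sqrt(-85095 + 166247) - (72719 - 1*(-94442)) = sqrt(81152) - (72719 + 94442) = 16*sqrt(317) - 1*167161 = 16*sqrt(317) - 167161 = -167161 + 16*sqrt(317)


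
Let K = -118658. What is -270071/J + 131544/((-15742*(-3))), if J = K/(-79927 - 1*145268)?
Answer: -478700904891003/933957118 ≈ -5.1255e+5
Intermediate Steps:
J = 118658/225195 (J = -118658/(-79927 - 1*145268) = -118658/(-79927 - 145268) = -118658/(-225195) = -118658*(-1/225195) = 118658/225195 ≈ 0.52691)
-270071/J + 131544/((-15742*(-3))) = -270071/118658/225195 + 131544/((-15742*(-3))) = -270071*225195/118658 + 131544/47226 = -60818638845/118658 + 131544*(1/47226) = -60818638845/118658 + 21924/7871 = -478700904891003/933957118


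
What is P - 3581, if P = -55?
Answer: -3636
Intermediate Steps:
P - 3581 = -55 - 3581 = -3636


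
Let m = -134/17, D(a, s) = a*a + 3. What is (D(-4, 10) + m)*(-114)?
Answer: -21546/17 ≈ -1267.4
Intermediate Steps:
D(a, s) = 3 + a² (D(a, s) = a² + 3 = 3 + a²)
m = -134/17 (m = -134*1/17 = -134/17 ≈ -7.8824)
(D(-4, 10) + m)*(-114) = ((3 + (-4)²) - 134/17)*(-114) = ((3 + 16) - 134/17)*(-114) = (19 - 134/17)*(-114) = (189/17)*(-114) = -21546/17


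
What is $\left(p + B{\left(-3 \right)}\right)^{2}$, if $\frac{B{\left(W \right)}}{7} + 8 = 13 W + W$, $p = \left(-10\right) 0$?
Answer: $122500$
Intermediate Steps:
$p = 0$
$B{\left(W \right)} = -56 + 98 W$ ($B{\left(W \right)} = -56 + 7 \left(13 W + W\right) = -56 + 7 \cdot 14 W = -56 + 98 W$)
$\left(p + B{\left(-3 \right)}\right)^{2} = \left(0 + \left(-56 + 98 \left(-3\right)\right)\right)^{2} = \left(0 - 350\right)^{2} = \left(-350\right)^{2} = 122500$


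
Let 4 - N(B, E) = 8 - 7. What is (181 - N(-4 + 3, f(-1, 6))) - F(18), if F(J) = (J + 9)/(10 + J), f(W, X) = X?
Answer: 4957/28 ≈ 177.04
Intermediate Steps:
N(B, E) = 3 (N(B, E) = 4 - (8 - 7) = 4 - 1*1 = 4 - 1 = 3)
F(J) = (9 + J)/(10 + J)
(181 - N(-4 + 3, f(-1, 6))) - F(18) = (181 - 1*3) - (9 + 18)/(10 + 18) = (181 - 3) - 27/28 = 178 - 27/28 = 4957/28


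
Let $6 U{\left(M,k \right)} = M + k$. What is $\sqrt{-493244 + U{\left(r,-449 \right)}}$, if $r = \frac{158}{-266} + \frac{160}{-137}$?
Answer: $\frac{i \sqrt{1474059044831394}}{54663} \approx 702.37 i$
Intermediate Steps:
$r = - \frac{32103}{18221}$ ($r = 158 \left(- \frac{1}{266}\right) + 160 \left(- \frac{1}{137}\right) = - \frac{79}{133} - \frac{160}{137} = - \frac{32103}{18221} \approx -1.7619$)
$U{\left(M,k \right)} = \frac{M}{6} + \frac{k}{6}$ ($U{\left(M,k \right)} = \frac{M + k}{6} = \frac{M}{6} + \frac{k}{6}$)
$\sqrt{-493244 + U{\left(r,-449 \right)}} = \sqrt{-493244 + \left(\frac{1}{6} \left(- \frac{32103}{18221}\right) + \frac{1}{6} \left(-449\right)\right)} = \sqrt{-493244 - \frac{4106666}{54663}} = \sqrt{- \frac{26966303438}{54663}} = \frac{i \sqrt{1474059044831394}}{54663}$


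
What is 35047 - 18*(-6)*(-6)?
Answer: 34399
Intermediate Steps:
35047 - 18*(-6)*(-6) = 35047 + 108*(-6) = 35047 - 648 = 34399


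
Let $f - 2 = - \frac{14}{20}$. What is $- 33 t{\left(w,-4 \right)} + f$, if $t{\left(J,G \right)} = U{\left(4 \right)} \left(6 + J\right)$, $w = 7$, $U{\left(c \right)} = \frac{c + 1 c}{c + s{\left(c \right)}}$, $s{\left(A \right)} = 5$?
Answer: $- \frac{11401}{30} \approx -380.03$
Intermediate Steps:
$U{\left(c \right)} = \frac{2 c}{5 + c}$ ($U{\left(c \right)} = \frac{c + 1 c}{c + 5} = \frac{c + c}{5 + c} = \frac{2 c}{5 + c}$)
$t{\left(J,G \right)} = \frac{16}{3} + \frac{8 J}{9}$ ($t{\left(J,G \right)} = 2 \cdot 4 \frac{1}{5 + 4} \left(6 + J\right) = 2 \cdot 4 \cdot \frac{1}{9} \left(6 + J\right) = \frac{8 \left(6 + J\right)}{9} = \frac{16}{3} + \frac{8 J}{9}$)
$f = \frac{13}{10}$ ($f = 2 - \frac{14}{20} = 2 - \frac{7}{10} = \frac{13}{10} \approx 1.3$)
$- 33 t{\left(w,-4 \right)} + f = - 33 \left(\frac{16}{3} + \frac{8}{9} \cdot 7\right) + \frac{13}{10} = - 33 \left(\frac{16}{3} + \frac{56}{9}\right) + \frac{13}{10} = \left(-33\right) \frac{104}{9} + \frac{13}{10} = - \frac{1144}{3} + \frac{13}{10} = - \frac{11401}{30}$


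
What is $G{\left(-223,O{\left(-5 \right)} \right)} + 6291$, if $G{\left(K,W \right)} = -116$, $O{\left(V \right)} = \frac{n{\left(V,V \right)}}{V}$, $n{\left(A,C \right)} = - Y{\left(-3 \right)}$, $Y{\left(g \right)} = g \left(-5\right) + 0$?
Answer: $6175$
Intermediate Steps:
$Y{\left(g \right)} = - 5 g$ ($Y{\left(g \right)} = - 5 g + 0 = - 5 g$)
$n{\left(A,C \right)} = -15$ ($n{\left(A,C \right)} = - \left(-5\right) \left(-3\right) = \left(-1\right) 15 = -15$)
$O{\left(V \right)} = - \frac{15}{V}$
$G{\left(-223,O{\left(-5 \right)} \right)} + 6291 = -116 + 6291 = 6175$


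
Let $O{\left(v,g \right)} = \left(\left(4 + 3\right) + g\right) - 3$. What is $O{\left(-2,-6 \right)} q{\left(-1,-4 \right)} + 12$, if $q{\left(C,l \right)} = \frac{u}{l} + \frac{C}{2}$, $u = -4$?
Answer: $11$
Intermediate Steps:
$O{\left(v,g \right)} = 4 + g$ ($O{\left(v,g \right)} = \left(7 + g\right) - 3 = 4 + g$)
$q{\left(C,l \right)} = \frac{C}{2} - \frac{4}{l}$ ($q{\left(C,l \right)} = - \frac{4}{l} + \frac{C}{2} = \frac{C}{2} - \frac{4}{l}$)
$O{\left(-2,-6 \right)} q{\left(-1,-4 \right)} + 12 = \left(4 - 6\right) \left(\frac{1}{2} \left(-1\right) - \frac{4}{-4}\right) + 12 = - 2 \left(- \frac{1}{2} - -1\right) + 12 = - 2 \left(- \frac{1}{2} + 1\right) + 12 = \left(-2\right) \frac{1}{2} + 12 = -1 + 12 = 11$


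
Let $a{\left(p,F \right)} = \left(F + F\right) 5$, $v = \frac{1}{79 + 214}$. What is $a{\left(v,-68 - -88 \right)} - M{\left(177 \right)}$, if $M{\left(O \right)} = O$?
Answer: $23$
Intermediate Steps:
$v = \frac{1}{293} \approx 0.003413$
$a{\left(p,F \right)} = 10 F$ ($a{\left(p,F \right)} = 2 F 5 = 10 F$)
$a{\left(v,-68 - -88 \right)} - M{\left(177 \right)} = 10 \left(-68 - -88\right) - 177 = 10 \left(-68 + 88\right) - 177 = 10 \cdot 20 - 177 = 200 - 177 = 23$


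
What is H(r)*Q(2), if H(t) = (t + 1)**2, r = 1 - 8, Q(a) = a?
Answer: 72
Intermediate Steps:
r = -7
H(t) = (1 + t)**2
H(r)*Q(2) = (1 - 7)**2*2 = (-6)**2*2 = 36*2 = 72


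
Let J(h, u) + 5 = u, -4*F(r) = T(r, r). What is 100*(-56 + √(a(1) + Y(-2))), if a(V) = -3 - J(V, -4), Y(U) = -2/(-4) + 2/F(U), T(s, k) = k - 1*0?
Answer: -5600 + 50*√42 ≈ -5276.0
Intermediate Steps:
T(s, k) = k (T(s, k) = k + 0 = k)
F(r) = -r/4
J(h, u) = -5 + u
Y(U) = ½ - 8/U (Y(U) = -2/(-4) + 2/((-U/4)) = -2*(-¼) + 2*(-4/U) = ½ - 8/U)
a(V) = 6 (a(V) = -3 - (-5 - 4) = -3 - 1*(-9) = -3 + 9 = 6)
100*(-56 + √(a(1) + Y(-2))) = 100*(-56 + √(6 + (½)*(-16 - 2)/(-2))) = 100*(-56 + √(6 + (½)*(-½)*(-18))) = 100*(-56 + √(6 + 9/2)) = 100*(-56 + √(21/2)) = 100*(-56 + √42/2) = -5600 + 50*√42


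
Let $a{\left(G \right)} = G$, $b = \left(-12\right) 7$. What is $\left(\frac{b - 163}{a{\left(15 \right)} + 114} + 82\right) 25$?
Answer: $\frac{258275}{129} \approx 2002.1$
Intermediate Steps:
$b = -84$
$\left(\frac{b - 163}{a{\left(15 \right)} + 114} + 82\right) 25 = \left(\frac{-84 - 163}{15 + 114} + 82\right) 25 = \left(- \frac{247}{129} + 82\right) 25 = \frac{10331}{129} \cdot 25 = \frac{258275}{129}$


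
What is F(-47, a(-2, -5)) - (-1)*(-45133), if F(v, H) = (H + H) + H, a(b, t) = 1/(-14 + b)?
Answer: -722131/16 ≈ -45133.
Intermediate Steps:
F(v, H) = 3*H (F(v, H) = 2*H + H = 3*H)
F(-47, a(-2, -5)) - (-1)*(-45133) = 3/(-14 - 2) - (-1)*(-45133) = 3/(-16) - 1*45133 = 3*(-1/16) - 45133 = -3/16 - 45133 = -722131/16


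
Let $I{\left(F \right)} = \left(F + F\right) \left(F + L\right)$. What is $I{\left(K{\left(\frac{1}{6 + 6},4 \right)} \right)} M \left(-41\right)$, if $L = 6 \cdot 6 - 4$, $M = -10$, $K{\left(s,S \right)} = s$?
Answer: $\frac{78925}{36} \approx 2192.4$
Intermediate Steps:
$L = 32$ ($L = 36 - 4 = 32$)
$I{\left(F \right)} = 2 F \left(32 + F\right)$ ($I{\left(F \right)} = \left(F + F\right) \left(F + 32\right) = 2 F \left(32 + F\right)$)
$I{\left(K{\left(\frac{1}{6 + 6},4 \right)} \right)} M \left(-41\right) = \frac{2 \left(32 + \frac{1}{6 + 6}\right)}{6 + 6} \left(-10\right) \left(-41\right) = \frac{2 \left(32 + \frac{1}{12}\right)}{12} \left(-10\right) \left(-41\right) = 2 \cdot \frac{1}{12} \left(32 + \frac{1}{12}\right) \left(-10\right) \left(-41\right) = 2 \cdot \frac{1}{12} \cdot \frac{385}{12} \left(-10\right) \left(-41\right) = \frac{385}{72} \left(-10\right) \left(-41\right) = \left(- \frac{1925}{36}\right) \left(-41\right) = \frac{78925}{36}$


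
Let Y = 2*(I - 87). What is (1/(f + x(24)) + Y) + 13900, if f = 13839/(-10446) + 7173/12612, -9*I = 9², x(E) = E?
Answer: 2332096459992/170126141 ≈ 13708.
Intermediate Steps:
I = -9 (I = -⅑*9² = -⅑*81 = -9)
f = -5533795/7319164 (f = 13839*(-1/10446) + 7173*(1/12612) = -4613/3482 + 2391/4204 = -5533795/7319164 ≈ -0.75607)
Y = -192 (Y = 2*(-9 - 87) = 2*(-96) = -192)
(1/(f + x(24)) + Y) + 13900 = (1/(-5533795/7319164 + 24) - 192) + 13900 = (1/(170126141/7319164) - 192) + 13900 = (7319164/170126141 - 192) + 13900 = -32656899908/170126141 + 13900 = 2332096459992/170126141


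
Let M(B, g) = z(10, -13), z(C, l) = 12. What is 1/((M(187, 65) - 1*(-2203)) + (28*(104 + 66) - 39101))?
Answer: -1/32126 ≈ -3.1127e-5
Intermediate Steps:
M(B, g) = 12
1/((M(187, 65) - 1*(-2203)) + (28*(104 + 66) - 39101)) = 1/((12 - 1*(-2203)) + (28*(104 + 66) - 39101)) = 1/((12 + 2203) + (28*170 - 39101)) = 1/(2215 + (4760 - 39101)) = 1/(2215 - 34341) = 1/(-32126) = -1/32126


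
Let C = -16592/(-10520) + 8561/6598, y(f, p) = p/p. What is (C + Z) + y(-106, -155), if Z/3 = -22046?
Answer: -573804140723/8676370 ≈ -66134.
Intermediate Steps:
y(f, p) = 1
C = 24941967/8676370 (C = -16592*(-1/10520) + 8561*(1/6598) = 2074/1315 + 8561/6598 = 24941967/8676370 ≈ 2.8747)
Z = -66138 (Z = 3*(-22046) = -66138)
(C + Z) + y(-106, -155) = (24941967/8676370 - 66138) + 1 = -573812817093/8676370 + 1 = -573804140723/8676370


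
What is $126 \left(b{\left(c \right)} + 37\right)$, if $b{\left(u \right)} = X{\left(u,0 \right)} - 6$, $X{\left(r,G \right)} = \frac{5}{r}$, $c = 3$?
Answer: $4116$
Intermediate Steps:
$b{\left(u \right)} = -6 + \frac{5}{u}$ ($b{\left(u \right)} = \frac{5}{u} - 6 = -6 + \frac{5}{u}$)
$126 \left(b{\left(c \right)} + 37\right) = 126 \left(\left(-6 + \frac{5}{3}\right) + 37\right) = 126 \left(- \frac{13}{3} + 37\right) = 126 \cdot \frac{98}{3} = 4116$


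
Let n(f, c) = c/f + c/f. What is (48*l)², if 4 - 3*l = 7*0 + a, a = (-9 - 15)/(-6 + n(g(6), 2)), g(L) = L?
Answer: 64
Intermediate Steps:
n(f, c) = 2*c/f
a = 9/2 (a = (-9 - 15)/(-6 + 2*2/6) = -24/(-6 + 2*2*(⅙)) = -24/(-6 + ⅔) = -24/(-16/3) = -24*(-3/16) = 9/2 ≈ 4.5000)
l = -⅙ (l = 4/3 - (7*0 + 9/2)/3 = 4/3 - (0 + 9/2)/3 = 4/3 - ⅓*9/2 = 4/3 - 3/2 = -⅙ ≈ -0.16667)
(48*l)² = (48*(-⅙))² = (-8)² = 64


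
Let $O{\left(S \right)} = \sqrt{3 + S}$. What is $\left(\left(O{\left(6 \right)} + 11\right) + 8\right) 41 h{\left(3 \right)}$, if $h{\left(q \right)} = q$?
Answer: $2706$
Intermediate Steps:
$\left(\left(O{\left(6 \right)} + 11\right) + 8\right) 41 h{\left(3 \right)} = \left(\left(\sqrt{3 + 6} + 11\right) + 8\right) 41 \cdot 3 = \left(\left(\sqrt{9} + 11\right) + 8\right) 41 \cdot 3 = \left(\left(3 + 11\right) + 8\right) 41 \cdot 3 = \left(14 + 8\right) 41 \cdot 3 = 22 \cdot 41 \cdot 3 = 902 \cdot 3 = 2706$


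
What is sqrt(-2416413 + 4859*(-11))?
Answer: I*sqrt(2469862) ≈ 1571.6*I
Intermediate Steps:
sqrt(-2416413 + 4859*(-11)) = sqrt(-2416413 - 53449) = sqrt(-2469862) = I*sqrt(2469862)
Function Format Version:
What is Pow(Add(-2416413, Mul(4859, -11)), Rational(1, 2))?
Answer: Mul(I, Pow(2469862, Rational(1, 2))) ≈ Mul(1571.6, I)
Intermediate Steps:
Pow(Add(-2416413, Mul(4859, -11)), Rational(1, 2)) = Pow(Add(-2416413, -53449), Rational(1, 2)) = Pow(-2469862, Rational(1, 2)) = Mul(I, Pow(2469862, Rational(1, 2)))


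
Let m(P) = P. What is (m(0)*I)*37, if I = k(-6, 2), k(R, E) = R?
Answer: 0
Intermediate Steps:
I = -6
(m(0)*I)*37 = (0*(-6))*37 = 0*37 = 0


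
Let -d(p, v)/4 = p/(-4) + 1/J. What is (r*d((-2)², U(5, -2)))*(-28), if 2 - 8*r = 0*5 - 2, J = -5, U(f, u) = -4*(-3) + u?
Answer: -336/5 ≈ -67.200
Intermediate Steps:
U(f, u) = 12 + u
r = ½ (r = ¼ - (0*5 - 2)/8 = ¼ - (0 - 2)/8 = ¼ - ⅛*(-2) = ¼ + ¼ = ½ ≈ 0.50000)
d(p, v) = ⅘ + p (d(p, v) = -4*(p/(-4) + 1/(-5)) = -4*(p*(-¼) + 1*(-⅕)) = -4*(-p/4 - ⅕) = -4*(-⅕ - p/4) = ⅘ + p)
(r*d((-2)², U(5, -2)))*(-28) = ((⅘ + (-2)²)/2)*(-28) = ((⅘ + 4)/2)*(-28) = ((½)*(24/5))*(-28) = (12/5)*(-28) = -336/5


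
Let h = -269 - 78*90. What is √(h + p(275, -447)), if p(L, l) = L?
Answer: I*√7014 ≈ 83.75*I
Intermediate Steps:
h = -7289 (h = -269 - 7020 = -7289)
√(h + p(275, -447)) = √(-7289 + 275) = √(-7014) = I*√7014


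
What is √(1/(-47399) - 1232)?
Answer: I*√2767891575031/47399 ≈ 35.1*I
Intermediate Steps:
√(1/(-47399) - 1232) = √(-1/47399 - 1232) = √(-58395569/47399) = I*√2767891575031/47399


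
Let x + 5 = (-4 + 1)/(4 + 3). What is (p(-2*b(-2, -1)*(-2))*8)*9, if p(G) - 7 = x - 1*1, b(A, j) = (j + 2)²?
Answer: 288/7 ≈ 41.143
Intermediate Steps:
x = -38/7 (x = -5 + (-4 + 1)/(4 + 3) = -5 - 3/7 = -38/7 ≈ -5.4286)
b(A, j) = (2 + j)²
p(G) = 4/7 (p(G) = 7 + (-38/7 - 1*1) = 7 + (-38/7 - 1) = 7 - 45/7 = 4/7)
(p(-2*b(-2, -1)*(-2))*8)*9 = ((4/7)*8)*9 = (32/7)*9 = 288/7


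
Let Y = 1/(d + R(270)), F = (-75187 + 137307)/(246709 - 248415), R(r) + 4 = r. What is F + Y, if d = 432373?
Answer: -13437766487/369041067 ≈ -36.413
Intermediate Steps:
R(r) = -4 + r
F = -31060/853 (F = 62120/(-1706) = 62120*(-1/1706) = -31060/853 ≈ -36.413)
Y = 1/432639 (Y = 1/(432373 + (-4 + 270)) = 1/(432373 + 266) = 1/432639 ≈ 2.3114e-6)
F + Y = -31060/853 + 1/432639 = -13437766487/369041067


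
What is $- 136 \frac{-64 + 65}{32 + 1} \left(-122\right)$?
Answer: $\frac{16592}{33} \approx 502.79$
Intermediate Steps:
$- 136 \frac{-64 + 65}{32 + 1} \left(-122\right) = - 136 \cdot 1 \cdot \frac{1}{33} \left(-122\right) = \left(-136\right) \frac{1}{33} \left(-122\right) = \left(- \frac{136}{33}\right) \left(-122\right) = \frac{16592}{33}$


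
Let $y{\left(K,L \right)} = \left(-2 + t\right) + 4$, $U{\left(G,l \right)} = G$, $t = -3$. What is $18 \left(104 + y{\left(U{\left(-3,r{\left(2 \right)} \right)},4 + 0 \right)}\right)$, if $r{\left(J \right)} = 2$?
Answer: $1854$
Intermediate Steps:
$y{\left(K,L \right)} = -1$ ($y{\left(K,L \right)} = \left(-2 - 3\right) + 4 = -5 + 4 = -1$)
$18 \left(104 + y{\left(U{\left(-3,r{\left(2 \right)} \right)},4 + 0 \right)}\right) = 18 \left(104 - 1\right) = 18 \cdot 103 = 1854$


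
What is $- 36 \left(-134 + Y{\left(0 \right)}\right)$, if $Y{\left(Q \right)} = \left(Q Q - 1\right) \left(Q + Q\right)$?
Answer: $4824$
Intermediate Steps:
$Y{\left(Q \right)} = 2 Q \left(-1 + Q^{2}\right)$ ($Y{\left(Q \right)} = \left(Q^{2} - 1\right) 2 Q = \left(-1 + Q^{2}\right) 2 Q = 2 Q \left(-1 + Q^{2}\right)$)
$- 36 \left(-134 + Y{\left(0 \right)}\right) = - 36 \left(-134 + 2 \cdot 0 \left(-1 + 0^{2}\right)\right) = - 36 \left(-134 + 2 \cdot 0 \left(-1 + 0\right)\right) = - 36 \left(-134 + 2 \cdot 0 \left(-1\right)\right) = - 36 \left(-134 + 0\right) = \left(-36\right) \left(-134\right) = 4824$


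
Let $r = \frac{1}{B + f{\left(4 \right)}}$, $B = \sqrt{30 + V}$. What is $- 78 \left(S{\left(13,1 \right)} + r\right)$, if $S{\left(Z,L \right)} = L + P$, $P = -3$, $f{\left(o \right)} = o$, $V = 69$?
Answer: $\frac{13260}{83} - \frac{234 \sqrt{11}}{83} \approx 150.41$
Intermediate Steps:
$B = 3 \sqrt{11}$ ($B = \sqrt{30 + 69} = \sqrt{99} = 3 \sqrt{11} \approx 9.9499$)
$S{\left(Z,L \right)} = -3 + L$ ($S{\left(Z,L \right)} = L - 3 = -3 + L$)
$r = \frac{1}{4 + 3 \sqrt{11}}$ ($r = \frac{1}{3 \sqrt{11} + 4} = \frac{1}{4 + 3 \sqrt{11}} \approx 0.071685$)
$- 78 \left(S{\left(13,1 \right)} + r\right) = - 78 \left(\left(-3 + 1\right) - \left(\frac{4}{83} - \frac{3 \sqrt{11}}{83}\right)\right) = - 78 \left(-2 - \left(\frac{4}{83} - \frac{3 \sqrt{11}}{83}\right)\right) = - 78 \left(- \frac{170}{83} + \frac{3 \sqrt{11}}{83}\right) = \frac{13260}{83} - \frac{234 \sqrt{11}}{83}$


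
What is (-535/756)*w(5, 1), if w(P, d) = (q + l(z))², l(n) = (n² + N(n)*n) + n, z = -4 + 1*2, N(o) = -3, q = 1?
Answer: -1605/28 ≈ -57.321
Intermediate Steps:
z = -2 (z = -4 + 2 = -2)
l(n) = n² - 2*n (l(n) = (n² - 3*n) + n = n² - 2*n)
w(P, d) = 81 (w(P, d) = (1 - 2*(-2 - 2))² = (1 - 2*(-4))² = (1 + 8)² = 9² = 81)
(-535/756)*w(5, 1) = -535/756*81 = -1605/28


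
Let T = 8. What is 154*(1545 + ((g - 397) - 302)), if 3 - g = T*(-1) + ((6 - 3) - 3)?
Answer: 131978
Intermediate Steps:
g = 11 (g = 3 - (8*(-1) + ((6 - 3) - 3)) = 3 - (-8 + (3 - 3)) = 3 - (-8 + 0) = 3 - 1*(-8) = 3 + 8 = 11)
154*(1545 + ((g - 397) - 302)) = 154*(1545 + ((11 - 397) - 302)) = 154*(1545 + (-386 - 302)) = 154*(1545 - 688) = 154*857 = 131978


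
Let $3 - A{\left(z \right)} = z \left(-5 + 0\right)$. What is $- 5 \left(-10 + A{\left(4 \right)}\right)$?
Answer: $-65$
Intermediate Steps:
$A{\left(z \right)} = 3 + 5 z$ ($A{\left(z \right)} = 3 - z \left(-5 + 0\right) = 3 - z \left(-5\right) = 3 - - 5 z = 3 + 5 z$)
$- 5 \left(-10 + A{\left(4 \right)}\right) = - 5 \left(-10 + \left(3 + 5 \cdot 4\right)\right) = - 5 \left(-10 + \left(3 + 20\right)\right) = - 5 \left(-10 + 23\right) = \left(-5\right) 13 = -65$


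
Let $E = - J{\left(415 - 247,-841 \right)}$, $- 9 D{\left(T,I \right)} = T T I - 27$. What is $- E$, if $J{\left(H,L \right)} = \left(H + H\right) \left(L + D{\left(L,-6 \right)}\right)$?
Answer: $158149376$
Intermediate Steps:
$D{\left(T,I \right)} = 3 - \frac{I T^{2}}{9}$ ($D{\left(T,I \right)} = - \frac{T T I - 27}{9} = - \frac{T^{2} I - 27}{9} = - \frac{I T^{2} - 27}{9} = - \frac{-27 + I T^{2}}{9} = 3 - \frac{I T^{2}}{9}$)
$J{\left(H,L \right)} = 2 H \left(3 + L + \frac{2 L^{2}}{3}\right)$ ($J{\left(H,L \right)} = \left(H + H\right) \left(L + \left(3 - - \frac{2 L^{2}}{3}\right)\right) = 2 H \left(L + \left(3 + \frac{2 L^{2}}{3}\right)\right) = 2 H \left(3 + L + \frac{2 L^{2}}{3}\right)$)
$E = -158149376$ ($E = - \frac{2 \left(415 - 247\right) \left(9 + 2 \left(-841\right)^{2} + 3 \left(-841\right)\right)}{3} = - \frac{2 \cdot 168 \left(9 + 2 \cdot 707281 - 2523\right)}{3} = - \frac{2 \cdot 168 \left(9 + 1414562 - 2523\right)}{3} = - \frac{2 \cdot 168 \cdot 1412048}{3} = \left(-1\right) 158149376 = -158149376$)
$- E = \left(-1\right) \left(-158149376\right) = 158149376$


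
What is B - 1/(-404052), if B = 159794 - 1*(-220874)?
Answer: 153809666737/404052 ≈ 3.8067e+5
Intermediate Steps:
B = 380668 (B = 159794 + 220874 = 380668)
B - 1/(-404052) = 380668 - 1/(-404052) = 380668 - 1*(-1/404052) = 380668 + 1/404052 = 153809666737/404052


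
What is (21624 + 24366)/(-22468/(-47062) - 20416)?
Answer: -60121705/26688759 ≈ -2.2527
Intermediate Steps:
(21624 + 24366)/(-22468/(-47062) - 20416) = 45990/(-22468*(-1/47062) - 20416) = 45990/(11234/23531 - 20416) = 45990/(-480397662/23531) = 45990*(-23531/480397662) = -60121705/26688759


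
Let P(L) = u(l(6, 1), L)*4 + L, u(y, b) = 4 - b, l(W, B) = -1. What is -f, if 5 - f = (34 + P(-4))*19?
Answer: 1173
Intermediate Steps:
P(L) = 16 - 3*L (P(L) = (4 - L)*4 + L = (16 - 4*L) + L = 16 - 3*L)
f = -1173 (f = 5 - (34 + (16 - 3*(-4)))*19 = 5 - (34 + (16 + 12))*19 = 5 - (34 + 28)*19 = 5 - 62*19 = 5 - 1*1178 = 5 - 1178 = -1173)
-f = -1*(-1173) = 1173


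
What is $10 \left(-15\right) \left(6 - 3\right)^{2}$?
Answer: $-1350$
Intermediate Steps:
$10 \left(-15\right) \left(6 - 3\right)^{2} = - 150 \cdot 3^{2} = \left(-150\right) 9 = -1350$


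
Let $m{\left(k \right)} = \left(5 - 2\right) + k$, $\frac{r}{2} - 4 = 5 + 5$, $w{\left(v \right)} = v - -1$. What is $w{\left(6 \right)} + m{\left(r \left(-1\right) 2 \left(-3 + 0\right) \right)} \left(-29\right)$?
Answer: $-4952$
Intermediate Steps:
$w{\left(v \right)} = 1 + v$ ($w{\left(v \right)} = v + 1 = 1 + v$)
$r = 28$ ($r = 8 + 2 \left(5 + 5\right) = 8 + 2 \cdot 10 = 8 + 20 = 28$)
$m{\left(k \right)} = 3 + k$
$w{\left(6 \right)} + m{\left(r \left(-1\right) 2 \left(-3 + 0\right) \right)} \left(-29\right) = \left(1 + 6\right) + \left(3 + 28 \left(-1\right) 2 \left(-3 + 0\right)\right) \left(-29\right) = 7 + \left(3 - 28 \cdot 2 \left(-3\right)\right) \left(-29\right) = 7 + \left(3 - -168\right) \left(-29\right) = 7 + \left(3 + 168\right) \left(-29\right) = 7 + 171 \left(-29\right) = 7 - 4959 = -4952$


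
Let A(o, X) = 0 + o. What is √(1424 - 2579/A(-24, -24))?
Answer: √220530/12 ≈ 39.134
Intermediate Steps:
A(o, X) = o
√(1424 - 2579/A(-24, -24)) = √(1424 - 2579/(-24)) = √(1424 - 2579*(-1/24)) = √(1424 + 2579/24) = √(36755/24) = √220530/12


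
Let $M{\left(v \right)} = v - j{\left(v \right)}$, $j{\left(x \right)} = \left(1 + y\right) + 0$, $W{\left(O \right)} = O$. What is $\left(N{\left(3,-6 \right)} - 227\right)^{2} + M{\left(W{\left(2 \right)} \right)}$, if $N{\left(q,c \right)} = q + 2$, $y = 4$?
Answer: $49281$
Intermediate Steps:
$j{\left(x \right)} = 5$ ($j{\left(x \right)} = \left(1 + 4\right) + 0 = 5 + 0 = 5$)
$N{\left(q,c \right)} = 2 + q$
$M{\left(v \right)} = -5 + v$ ($M{\left(v \right)} = v - 5 = -5 + v$)
$\left(N{\left(3,-6 \right)} - 227\right)^{2} + M{\left(W{\left(2 \right)} \right)} = \left(\left(2 + 3\right) - 227\right)^{2} + \left(-5 + 2\right) = \left(5 - 227\right)^{2} - 3 = \left(-222\right)^{2} - 3 = 49284 - 3 = 49281$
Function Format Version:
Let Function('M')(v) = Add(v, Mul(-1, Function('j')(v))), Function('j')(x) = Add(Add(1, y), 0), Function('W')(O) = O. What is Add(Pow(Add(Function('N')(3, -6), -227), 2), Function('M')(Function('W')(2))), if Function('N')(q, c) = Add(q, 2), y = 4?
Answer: 49281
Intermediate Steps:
Function('j')(x) = 5 (Function('j')(x) = Add(Add(1, 4), 0) = Add(5, 0) = 5)
Function('N')(q, c) = Add(2, q)
Function('M')(v) = Add(-5, v) (Function('M')(v) = Add(v, Mul(-1, 5)) = Add(v, -5) = Add(-5, v))
Add(Pow(Add(Function('N')(3, -6), -227), 2), Function('M')(Function('W')(2))) = Add(Pow(Add(Add(2, 3), -227), 2), Add(-5, 2)) = Add(Pow(Add(5, -227), 2), -3) = Add(Pow(-222, 2), -3) = Add(49284, -3) = 49281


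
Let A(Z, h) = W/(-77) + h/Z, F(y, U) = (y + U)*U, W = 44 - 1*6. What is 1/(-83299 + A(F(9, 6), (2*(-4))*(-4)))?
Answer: -3465/288631513 ≈ -1.2005e-5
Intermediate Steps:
W = 38 (W = 44 - 6 = 38)
F(y, U) = U*(U + y) (F(y, U) = (U + y)*U = U*(U + y))
A(Z, h) = -38/77 + h/Z (A(Z, h) = 38/(-77) + h/Z = 38*(-1/77) + h/Z = -38/77 + h/Z)
1/(-83299 + A(F(9, 6), (2*(-4))*(-4))) = 1/(-83299 + (-38/77 + ((2*(-4))*(-4))/((6*(6 + 9))))) = 1/(-83299 + (-38/77 + (-8*(-4))/((6*15)))) = 1/(-83299 + (-38/77 + 32/90)) = 1/(-83299 + (-38/77 + 32*(1/90))) = 1/(-83299 + (-38/77 + 16/45)) = 1/(-83299 - 478/3465) = 1/(-288631513/3465) = -3465/288631513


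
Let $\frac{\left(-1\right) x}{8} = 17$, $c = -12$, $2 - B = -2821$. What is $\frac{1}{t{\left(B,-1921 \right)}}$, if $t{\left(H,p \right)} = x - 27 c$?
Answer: $\frac{1}{188} \approx 0.0053191$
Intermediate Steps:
$B = 2823$ ($B = 2 - -2821 = 2 + 2821 = 2823$)
$x = -136$ ($x = \left(-8\right) 17 = -136$)
$t{\left(H,p \right)} = 188$ ($t{\left(H,p \right)} = -136 - -324 = -136 + 324 = 188$)
$\frac{1}{t{\left(B,-1921 \right)}} = \frac{1}{188}$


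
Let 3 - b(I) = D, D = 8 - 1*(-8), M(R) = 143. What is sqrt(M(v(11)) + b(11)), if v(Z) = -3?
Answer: sqrt(130) ≈ 11.402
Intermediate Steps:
D = 16 (D = 8 + 8 = 16)
b(I) = -13 (b(I) = 3 - 1*16 = 3 - 16 = -13)
sqrt(M(v(11)) + b(11)) = sqrt(143 - 13) = sqrt(130)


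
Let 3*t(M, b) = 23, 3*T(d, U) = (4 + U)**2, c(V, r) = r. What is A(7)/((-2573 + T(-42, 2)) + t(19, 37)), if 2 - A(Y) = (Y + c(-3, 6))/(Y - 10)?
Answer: -19/7660 ≈ -0.0024804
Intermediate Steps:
T(d, U) = (4 + U)**2/3
t(M, b) = 23/3 (t(M, b) = (1/3)*23 = 23/3)
A(Y) = 2 - (6 + Y)/(-10 + Y) (A(Y) = 2 - (Y + 6)/(Y - 10) = 2 - (6 + Y)/(-10 + Y))
A(7)/((-2573 + T(-42, 2)) + t(19, 37)) = ((-26 + 7)/(-10 + 7))/((-2573 + (4 + 2)**2/3) + 23/3) = (-19/(-3))/((-2573 + (1/3)*6**2) + 23/3) = (-1/3*(-19))/((-2573 + (1/3)*36) + 23/3) = 19/(3*((-2573 + 12) + 23/3)) = 19/(3*(-2561 + 23/3)) = 19/(3*(-7660/3)) = (19/3)*(-3/7660) = -19/7660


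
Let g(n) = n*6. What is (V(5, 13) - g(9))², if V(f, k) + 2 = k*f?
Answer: 81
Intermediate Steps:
g(n) = 6*n
V(f, k) = -2 + f*k (V(f, k) = -2 + k*f = -2 + f*k)
(V(5, 13) - g(9))² = ((-2 + 5*13) - 6*9)² = ((-2 + 65) - 1*54)² = (63 - 54)² = 9² = 81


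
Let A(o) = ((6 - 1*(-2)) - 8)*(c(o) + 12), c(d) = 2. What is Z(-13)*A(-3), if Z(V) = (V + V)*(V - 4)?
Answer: 0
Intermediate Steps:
Z(V) = 2*V*(-4 + V) (Z(V) = (2*V)*(-4 + V) = 2*V*(-4 + V))
A(o) = 0 (A(o) = ((6 - 1*(-2)) - 8)*(2 + 12) = ((6 + 2) - 8)*14 = (8 - 8)*14 = 0*14 = 0)
Z(-13)*A(-3) = (2*(-13)*(-4 - 13))*0 = (2*(-13)*(-17))*0 = 442*0 = 0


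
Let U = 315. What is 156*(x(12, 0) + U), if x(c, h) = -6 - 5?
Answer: 47424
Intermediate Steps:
x(c, h) = -11
156*(x(12, 0) + U) = 156*(-11 + 315) = 156*304 = 47424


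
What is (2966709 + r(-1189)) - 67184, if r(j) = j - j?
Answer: 2899525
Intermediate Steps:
r(j) = 0
(2966709 + r(-1189)) - 67184 = (2966709 + 0) - 67184 = 2966709 - 67184 = 2899525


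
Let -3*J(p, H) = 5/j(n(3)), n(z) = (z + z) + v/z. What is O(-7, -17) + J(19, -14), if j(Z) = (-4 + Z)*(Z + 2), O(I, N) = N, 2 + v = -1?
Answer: -362/21 ≈ -17.238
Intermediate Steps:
v = -3 (v = -2 - 1 = -3)
n(z) = -3/z + 2*z (n(z) = (z + z) - 3/z = 2*z - 3/z = -3/z + 2*z)
j(Z) = (-4 + Z)*(2 + Z)
J(p, H) = -5/21 (J(p, H) = -5/(3*(-8 + (-3/3 + 2*3)² - 2*(-3/3 + 2*3))) = -5/(3*(-8 + (-3*⅓ + 6)² - 2*(-3*⅓ + 6))) = -5/(3*(-8 + (-1 + 6)² - 2*(-1 + 6))) = -5/(3*(-8 + 5² - 2*5)) = -5/(3*(-8 + 25 - 10)) = -5/(3*7) = -⅓*5/7 = -5/21)
O(-7, -17) + J(19, -14) = -17 - 5/21 = -362/21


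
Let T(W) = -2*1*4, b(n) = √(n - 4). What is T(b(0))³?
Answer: -512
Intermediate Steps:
b(n) = √(-4 + n)
T(W) = -8 (T(W) = -2*4 = -8)
T(b(0))³ = (-8)³ = -512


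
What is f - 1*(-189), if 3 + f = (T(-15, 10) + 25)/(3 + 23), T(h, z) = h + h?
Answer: 4831/26 ≈ 185.81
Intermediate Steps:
T(h, z) = 2*h
f = -83/26 (f = -3 + (2*(-15) + 25)/(3 + 23) = -3 + (-30 + 25)/26 = -3 - 5*1/26 = -3 - 5/26 = -83/26 ≈ -3.1923)
f - 1*(-189) = -83/26 - 1*(-189) = -83/26 + 189 = 4831/26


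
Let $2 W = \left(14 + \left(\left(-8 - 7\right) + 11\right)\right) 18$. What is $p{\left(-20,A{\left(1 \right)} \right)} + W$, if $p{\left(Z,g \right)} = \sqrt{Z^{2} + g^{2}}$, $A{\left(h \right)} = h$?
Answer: $90 + \sqrt{401} \approx 110.03$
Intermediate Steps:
$W = 90$ ($W = \frac{\left(14 + \left(\left(-8 - 7\right) + 11\right)\right) 18}{2} = \frac{\left(14 + \left(-15 + 11\right)\right) 18}{2} = \frac{\left(14 - 4\right) 18}{2} = \frac{10 \cdot 18}{2} = \frac{1}{2} \cdot 180 = 90$)
$p{\left(-20,A{\left(1 \right)} \right)} + W = \sqrt{\left(-20\right)^{2} + 1^{2}} + 90 = \sqrt{400 + 1} + 90 = \sqrt{401} + 90 = 90 + \sqrt{401}$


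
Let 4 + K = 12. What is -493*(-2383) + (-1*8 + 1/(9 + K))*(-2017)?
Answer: 20244218/17 ≈ 1.1908e+6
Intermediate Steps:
K = 8 (K = -4 + 12 = 8)
-493*(-2383) + (-1*8 + 1/(9 + K))*(-2017) = -493*(-2383) + (-1*8 + 1/(9 + 8))*(-2017) = 1174819 + (-8 + 1/17)*(-2017) = 1174819 - 135/17*(-2017) = 1174819 + 272295/17 = 20244218/17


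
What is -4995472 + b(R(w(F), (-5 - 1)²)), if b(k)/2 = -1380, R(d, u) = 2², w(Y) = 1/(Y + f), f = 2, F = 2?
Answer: -4998232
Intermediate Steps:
w(Y) = 1/(2 + Y) (w(Y) = 1/(Y + 2) = 1/(2 + Y))
R(d, u) = 4
b(k) = -2760 (b(k) = 2*(-1380) = -2760)
-4995472 + b(R(w(F), (-5 - 1)²)) = -4995472 - 2760 = -4998232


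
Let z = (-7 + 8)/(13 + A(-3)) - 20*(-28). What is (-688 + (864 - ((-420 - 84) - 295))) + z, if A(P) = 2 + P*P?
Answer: 36841/24 ≈ 1535.0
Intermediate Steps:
A(P) = 2 + P²
z = 13441/24 (z = (-7 + 8)/(13 + (2 + (-3)²)) - 20*(-28) = 1/(13 + (2 + 9)) + 560 = 1/(13 + 11) + 560 = 1/24 + 560 = 13441/24 ≈ 560.04)
(-688 + (864 - ((-420 - 84) - 295))) + z = (-688 + (864 - ((-420 - 84) - 295))) + 13441/24 = (-688 + (864 - (-504 - 295))) + 13441/24 = (-688 + (864 - 1*(-799))) + 13441/24 = (-688 + (864 + 799)) + 13441/24 = (-688 + 1663) + 13441/24 = 975 + 13441/24 = 36841/24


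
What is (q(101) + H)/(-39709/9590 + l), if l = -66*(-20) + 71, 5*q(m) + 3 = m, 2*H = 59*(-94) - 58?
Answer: -26683216/13299981 ≈ -2.0063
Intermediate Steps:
H = -2802 (H = (59*(-94) - 58)/2 = (-5546 - 58)/2 = (1/2)*(-5604) = -2802)
q(m) = -3/5 + m/5
l = 1391 (l = 1320 + 71 = 1391)
(q(101) + H)/(-39709/9590 + l) = ((-3/5 + (1/5)*101) - 2802)/(-39709/9590 + 1391) = ((-3/5 + 101/5) - 2802)/(-39709*1/9590 + 1391) = (98/5 - 2802)/(-39709/9590 + 1391) = -13912/(5*13299981/9590) = -13912/5*9590/13299981 = -26683216/13299981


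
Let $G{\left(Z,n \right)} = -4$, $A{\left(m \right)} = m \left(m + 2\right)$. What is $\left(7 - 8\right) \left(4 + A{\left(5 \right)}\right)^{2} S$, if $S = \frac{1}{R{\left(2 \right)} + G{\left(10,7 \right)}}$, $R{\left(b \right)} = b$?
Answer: $\frac{1521}{2} \approx 760.5$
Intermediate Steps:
$A{\left(m \right)} = m \left(2 + m\right)$
$S = - \frac{1}{2}$ ($S = \frac{1}{2 - 4} = \frac{1}{-2} = - \frac{1}{2} \approx -0.5$)
$\left(7 - 8\right) \left(4 + A{\left(5 \right)}\right)^{2} S = \left(7 - 8\right) \left(4 + 5 \left(2 + 5\right)\right)^{2} \left(- \frac{1}{2}\right) = \left(7 - 8\right) \left(4 + 5 \cdot 7\right)^{2} \left(- \frac{1}{2}\right) = - \left(4 + 35\right)^{2} \left(- \frac{1}{2}\right) = - 39^{2} \left(- \frac{1}{2}\right) = \left(-1\right) 1521 \left(- \frac{1}{2}\right) = \left(-1521\right) \left(- \frac{1}{2}\right) = \frac{1521}{2}$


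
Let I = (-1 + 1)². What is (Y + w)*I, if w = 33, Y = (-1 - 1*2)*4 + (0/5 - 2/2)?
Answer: 0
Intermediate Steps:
Y = -13 (Y = (-1 - 2)*4 + (0*(⅕) - 2*½) = -3*4 + (0 - 1) = -12 - 1 = -13)
I = 0 (I = 0² = 0)
(Y + w)*I = (-13 + 33)*0 = 20*0 = 0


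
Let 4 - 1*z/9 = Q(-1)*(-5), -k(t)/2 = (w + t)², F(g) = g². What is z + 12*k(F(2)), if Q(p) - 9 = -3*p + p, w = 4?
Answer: -1005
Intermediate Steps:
Q(p) = 9 - 2*p (Q(p) = 9 + (-3*p + p) = 9 - 2*p)
k(t) = -2*(4 + t)²
z = 531 (z = 36 - 9*(9 - 2*(-1))*(-5) = 36 - 9*(9 + 2)*(-5) = 36 - 99*(-5) = 36 - 9*(-55) = 36 + 495 = 531)
z + 12*k(F(2)) = 531 + 12*(-2*(4 + 2²)²) = 531 + 12*(-2*(4 + 4)²) = 531 + 12*(-2*8²) = 531 + 12*(-2*64) = 531 + 12*(-128) = 531 - 1536 = -1005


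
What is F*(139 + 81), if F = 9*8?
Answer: 15840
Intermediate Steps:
F = 72
F*(139 + 81) = 72*(139 + 81) = 72*220 = 15840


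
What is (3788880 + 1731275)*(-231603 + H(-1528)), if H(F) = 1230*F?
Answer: -11653284571665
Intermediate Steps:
(3788880 + 1731275)*(-231603 + H(-1528)) = (3788880 + 1731275)*(-231603 + 1230*(-1528)) = 5520155*(-231603 - 1879440) = 5520155*(-2111043) = -11653284571665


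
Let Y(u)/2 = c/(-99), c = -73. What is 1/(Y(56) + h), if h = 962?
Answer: 99/95384 ≈ 0.0010379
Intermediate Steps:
Y(u) = 146/99 (Y(u) = 2*(-73/(-99)) = 2*(-73*(-1/99)) = 2*(73/99) = 146/99)
1/(Y(56) + h) = 1/(146/99 + 962) = 1/(95384/99) = 99/95384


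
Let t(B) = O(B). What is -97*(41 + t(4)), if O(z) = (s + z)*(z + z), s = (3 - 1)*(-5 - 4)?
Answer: 6887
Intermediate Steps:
s = -18 (s = 2*(-9) = -18)
O(z) = 2*z*(-18 + z) (O(z) = (-18 + z)*(z + z) = (-18 + z)*(2*z) = 2*z*(-18 + z))
t(B) = 2*B*(-18 + B)
-97*(41 + t(4)) = -97*(41 + 2*4*(-18 + 4)) = -97*(41 + 2*4*(-14)) = -97*(41 - 112) = -97*(-71) = 6887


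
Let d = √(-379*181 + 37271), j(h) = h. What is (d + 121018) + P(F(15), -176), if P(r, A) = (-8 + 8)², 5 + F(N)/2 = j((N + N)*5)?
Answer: 121018 + 4*I*√1958 ≈ 1.2102e+5 + 177.0*I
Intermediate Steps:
F(N) = -10 + 20*N (F(N) = -10 + 2*((N + N)*5) = -10 + 2*((2*N)*5) = -10 + 2*(10*N) = -10 + 20*N)
P(r, A) = 0 (P(r, A) = 0² = 0)
d = 4*I*√1958 (d = √(-68599 + 37271) = √(-31328) = 4*I*√1958 ≈ 177.0*I)
(d + 121018) + P(F(15), -176) = (4*I*√1958 + 121018) + 0 = (121018 + 4*I*√1958) + 0 = 121018 + 4*I*√1958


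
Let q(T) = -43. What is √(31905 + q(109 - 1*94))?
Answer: √31862 ≈ 178.50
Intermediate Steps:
√(31905 + q(109 - 1*94)) = √(31905 - 43) = √31862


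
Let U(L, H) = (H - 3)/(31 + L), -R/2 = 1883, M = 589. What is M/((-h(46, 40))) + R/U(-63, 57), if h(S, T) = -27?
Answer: 60845/27 ≈ 2253.5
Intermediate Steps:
R = -3766 (R = -2*1883 = -3766)
U(L, H) = (-3 + H)/(31 + L)
M/((-h(46, 40))) + R/U(-63, 57) = 589/((-1*(-27))) - 3766*(31 - 63)/(-3 + 57) = 589/27 - 3766/(54/(-32)) = 589*(1/27) - 3766/((-1/32*54)) = 589/27 - 3766/(-27/16) = 589/27 - 3766*(-16/27) = 589/27 + 60256/27 = 60845/27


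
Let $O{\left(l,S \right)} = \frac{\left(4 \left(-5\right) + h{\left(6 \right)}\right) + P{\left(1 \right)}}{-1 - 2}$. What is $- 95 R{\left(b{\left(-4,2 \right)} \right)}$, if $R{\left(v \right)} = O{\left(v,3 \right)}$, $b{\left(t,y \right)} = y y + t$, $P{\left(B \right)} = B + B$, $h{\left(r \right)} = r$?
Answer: $-380$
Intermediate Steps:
$P{\left(B \right)} = 2 B$
$b{\left(t,y \right)} = t + y^{2}$ ($b{\left(t,y \right)} = y^{2} + t = t + y^{2}$)
$O{\left(l,S \right)} = 4$ ($O{\left(l,S \right)} = \frac{\left(4 \left(-5\right) + 6\right) + 2 \cdot 1}{-1 - 2} = \frac{\left(-20 + 6\right) + 2}{-3} = \left(-14 + 2\right) \left(- \frac{1}{3}\right) = \left(-12\right) \left(- \frac{1}{3}\right) = 4$)
$R{\left(v \right)} = 4$
$- 95 R{\left(b{\left(-4,2 \right)} \right)} = \left(-95\right) 4 = -380$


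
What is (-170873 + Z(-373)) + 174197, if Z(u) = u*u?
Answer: 142453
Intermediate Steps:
Z(u) = u²
(-170873 + Z(-373)) + 174197 = (-170873 + (-373)²) + 174197 = (-170873 + 139129) + 174197 = -31744 + 174197 = 142453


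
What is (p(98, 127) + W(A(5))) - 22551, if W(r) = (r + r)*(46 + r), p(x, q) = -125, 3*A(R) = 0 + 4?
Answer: -202948/9 ≈ -22550.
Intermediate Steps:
A(R) = 4/3 (A(R) = (0 + 4)/3 = (⅓)*4 = 4/3)
W(r) = 2*r*(46 + r) (W(r) = (2*r)*(46 + r) = 2*r*(46 + r))
(p(98, 127) + W(A(5))) - 22551 = (-125 + 2*(4/3)*(46 + 4/3)) - 22551 = (-125 + 2*(4/3)*(142/3)) - 22551 = (-125 + 1136/9) - 22551 = 11/9 - 22551 = -202948/9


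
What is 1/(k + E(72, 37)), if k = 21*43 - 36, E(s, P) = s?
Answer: 1/939 ≈ 0.0010650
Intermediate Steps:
k = 867 (k = 903 - 36 = 867)
1/(k + E(72, 37)) = 1/(867 + 72) = 1/939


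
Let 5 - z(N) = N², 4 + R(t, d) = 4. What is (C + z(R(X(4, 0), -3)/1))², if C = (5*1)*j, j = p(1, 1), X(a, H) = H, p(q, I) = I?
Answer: 100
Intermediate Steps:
R(t, d) = 0 (R(t, d) = -4 + 4 = 0)
j = 1
z(N) = 5 - N²
C = 5 (C = (5*1)*1 = 5*1 = 5)
(C + z(R(X(4, 0), -3)/1))² = (5 + (5 - (0/1)²))² = (5 + (5 - (0*1)²))² = (5 + (5 - 1*0²))² = (5 + (5 - 1*0))² = (5 + (5 + 0))² = (5 + 5)² = 10² = 100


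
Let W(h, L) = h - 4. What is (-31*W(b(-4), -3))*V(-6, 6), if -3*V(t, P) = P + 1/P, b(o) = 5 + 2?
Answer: 1147/6 ≈ 191.17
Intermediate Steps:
b(o) = 7
W(h, L) = -4 + h
V(t, P) = -P/3 - 1/(3*P) (V(t, P) = -(P + 1/P)/3 = -P/3 - 1/(3*P))
(-31*W(b(-4), -3))*V(-6, 6) = (-31*(-4 + 7))*((⅓)*(-1 - 1*6²)/6) = (-31*3)*((⅓)*(⅙)*(-1 - 1*36)) = -31*(-1 - 36)/6 = -31*(-37)/6 = -93*(-37/18) = 1147/6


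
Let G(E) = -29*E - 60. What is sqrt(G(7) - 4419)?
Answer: I*sqrt(4682) ≈ 68.425*I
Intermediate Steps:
G(E) = -60 - 29*E
sqrt(G(7) - 4419) = sqrt((-60 - 29*7) - 4419) = sqrt((-60 - 203) - 4419) = sqrt(-263 - 4419) = sqrt(-4682) = I*sqrt(4682)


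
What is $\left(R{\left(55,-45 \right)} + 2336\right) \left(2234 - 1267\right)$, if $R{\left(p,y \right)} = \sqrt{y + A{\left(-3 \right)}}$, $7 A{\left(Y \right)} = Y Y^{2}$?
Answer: $2258912 + \frac{2901 i \sqrt{266}}{7} \approx 2.2589 \cdot 10^{6} + 6759.1 i$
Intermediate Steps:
$A{\left(Y \right)} = \frac{Y^{3}}{7}$ ($A{\left(Y \right)} = \frac{Y Y^{2}}{7} = \frac{Y^{3}}{7}$)
$R{\left(p,y \right)} = \sqrt{- \frac{27}{7} + y}$ ($R{\left(p,y \right)} = \sqrt{y + \frac{\left(-3\right)^{3}}{7}} = \sqrt{y + \frac{1}{7} \left(-27\right)} = \sqrt{y - \frac{27}{7}} = \sqrt{- \frac{27}{7} + y}$)
$\left(R{\left(55,-45 \right)} + 2336\right) \left(2234 - 1267\right) = \left(\frac{\sqrt{-189 + 49 \left(-45\right)}}{7} + 2336\right) \left(2234 - 1267\right) = \left(\frac{\sqrt{-189 - 2205}}{7} + 2336\right) 967 = \left(\frac{\sqrt{-2394}}{7} + 2336\right) 967 = \left(\frac{3 i \sqrt{266}}{7} + 2336\right) 967 = \left(2336 + \frac{3 i \sqrt{266}}{7}\right) 967 = 2258912 + \frac{2901 i \sqrt{266}}{7}$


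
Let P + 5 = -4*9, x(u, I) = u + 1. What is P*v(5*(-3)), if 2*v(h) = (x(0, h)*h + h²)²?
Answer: -904050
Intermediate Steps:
x(u, I) = 1 + u
P = -41 (P = -5 - 4*9 = -5 - 36 = -41)
v(h) = (h + h²)²/2 (v(h) = ((1 + 0)*h + h²)²/2 = (1*h + h²)²/2 = (h + h²)²/2)
P*v(5*(-3)) = -41*(5*(-3))²*(1 + 5*(-3))²/2 = -41*(-15)²*(1 - 15)²/2 = -41*225*(-14)²/2 = -41*225*196/2 = -41*22050 = -904050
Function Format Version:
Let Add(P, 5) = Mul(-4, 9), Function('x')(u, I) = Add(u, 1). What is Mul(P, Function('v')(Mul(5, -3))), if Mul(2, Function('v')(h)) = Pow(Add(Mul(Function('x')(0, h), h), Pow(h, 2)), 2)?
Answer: -904050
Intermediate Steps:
Function('x')(u, I) = Add(1, u)
P = -41 (P = Add(-5, Mul(-4, 9)) = Add(-5, -36) = -41)
Function('v')(h) = Mul(Rational(1, 2), Pow(Add(h, Pow(h, 2)), 2)) (Function('v')(h) = Mul(Rational(1, 2), Pow(Add(Mul(Add(1, 0), h), Pow(h, 2)), 2)) = Mul(Rational(1, 2), Pow(Add(Mul(1, h), Pow(h, 2)), 2)) = Mul(Rational(1, 2), Pow(Add(h, Pow(h, 2)), 2)))
Mul(P, Function('v')(Mul(5, -3))) = Mul(-41, Mul(Rational(1, 2), Pow(Mul(5, -3), 2), Pow(Add(1, Mul(5, -3)), 2))) = Mul(-41, Mul(Rational(1, 2), Pow(-15, 2), Pow(Add(1, -15), 2))) = Mul(-41, Mul(Rational(1, 2), 225, Pow(-14, 2))) = Mul(-41, Mul(Rational(1, 2), 225, 196)) = Mul(-41, 22050) = -904050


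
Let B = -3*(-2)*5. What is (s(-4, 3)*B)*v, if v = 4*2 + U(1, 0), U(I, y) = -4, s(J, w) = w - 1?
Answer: 240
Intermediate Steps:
s(J, w) = -1 + w
v = 4 (v = 4*2 - 4 = 8 - 4 = 4)
B = 30 (B = 6*5 = 30)
(s(-4, 3)*B)*v = ((-1 + 3)*30)*4 = (2*30)*4 = 60*4 = 240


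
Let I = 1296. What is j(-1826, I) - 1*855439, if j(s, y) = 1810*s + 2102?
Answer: -4158397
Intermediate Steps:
j(s, y) = 2102 + 1810*s
j(-1826, I) - 1*855439 = (2102 + 1810*(-1826)) - 1*855439 = (2102 - 3305060) - 855439 = -3302958 - 855439 = -4158397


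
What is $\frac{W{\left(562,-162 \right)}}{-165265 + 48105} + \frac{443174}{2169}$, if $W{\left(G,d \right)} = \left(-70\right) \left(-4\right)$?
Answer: $\frac{1298041463}{6353001} \approx 204.32$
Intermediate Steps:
$W{\left(G,d \right)} = 280$
$\frac{W{\left(562,-162 \right)}}{-165265 + 48105} + \frac{443174}{2169} = \frac{280}{-165265 + 48105} + \frac{443174}{2169} = \frac{280}{-117160} + 443174 \cdot \frac{1}{2169} = 280 \left(- \frac{1}{117160}\right) + \frac{443174}{2169} = - \frac{7}{2929} + \frac{443174}{2169} = \frac{1298041463}{6353001}$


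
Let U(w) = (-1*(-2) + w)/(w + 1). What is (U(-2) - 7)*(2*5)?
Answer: -70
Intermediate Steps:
U(w) = (2 + w)/(1 + w)
(U(-2) - 7)*(2*5) = ((2 - 2)/(1 - 2) - 7)*(2*5) = (0/(-1) - 7)*10 = (-1*0 - 7)*10 = (0 - 7)*10 = -7*10 = -70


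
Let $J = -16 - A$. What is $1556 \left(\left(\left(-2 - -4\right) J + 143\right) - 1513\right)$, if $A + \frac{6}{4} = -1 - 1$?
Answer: $-2170620$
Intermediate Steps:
$A = - \frac{7}{2}$ ($A = - \frac{3}{2} - 2 = - \frac{7}{2} \approx -3.5$)
$J = - \frac{25}{2}$ ($J = -16 - - \frac{7}{2} = -16 + \frac{7}{2} = - \frac{25}{2} \approx -12.5$)
$1556 \left(\left(\left(-2 - -4\right) J + 143\right) - 1513\right) = 1556 \left(\left(\left(-2 - -4\right) \left(- \frac{25}{2}\right) + 143\right) - 1513\right) = 1556 \left(\left(\left(-2 + 4\right) \left(- \frac{25}{2}\right) + 143\right) - 1513\right) = 1556 \left(\left(2 \left(- \frac{25}{2}\right) + 143\right) - 1513\right) = 1556 \left(\left(-25 + 143\right) - 1513\right) = 1556 \left(118 - 1513\right) = 1556 \left(-1395\right) = -2170620$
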